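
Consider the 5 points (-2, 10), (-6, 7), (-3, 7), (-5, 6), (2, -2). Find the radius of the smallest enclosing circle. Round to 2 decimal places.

The minimum enclosing circle of a finite set is fixed by two of the points (as a diameter) or three (as a circumcircle).
The minimum enclosing circle is determined by three boundary points: (-2, 10), (-6, 7), (2, -2).
Their circumcentre is (-0.5, 23/6) with r² = 725/18.
The farthest remaining point (-5, 6) is at distance² 449/18 ≤ 725/18.
r = √(725/18) ≈ 6.35.

6.35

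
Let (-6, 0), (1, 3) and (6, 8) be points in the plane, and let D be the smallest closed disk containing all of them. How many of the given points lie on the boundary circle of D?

Call the three points A, B, C in the order given.
Side lengths²: AB² = 58, AC² = 208, BC² = 50.
Since AC² = 208 ≥ 58 + 50 = 108, the angle opposite AC is not acute, so the smallest enclosing circle has AC as diameter.
Centre = midpoint of AC = (0, 4), r² = 208/4 = 52.
The points at distance exactly r from the centre are (-6, 0), (6, 8) — 2 points.

2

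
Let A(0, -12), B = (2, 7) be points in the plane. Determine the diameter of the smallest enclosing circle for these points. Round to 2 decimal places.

The smallest circle enclosing two points has them as diameter endpoints.
Centre = midpoint = (1, -2.5); r² = |AB|²/4 = 365/4 = 91.25.
Diameter = 2r = 2√(91.25) ≈ 19.10.

19.10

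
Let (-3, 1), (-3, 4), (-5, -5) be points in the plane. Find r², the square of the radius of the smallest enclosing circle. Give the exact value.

Call the three points A, B, C in the order given.
Side lengths²: AB² = 9, AC² = 40, BC² = 85.
Since BC² = 85 ≥ 40 + 9 = 49, the angle opposite BC is not acute, so the smallest enclosing circle has BC as diameter.
Centre = midpoint of BC = (-4, -0.5), r² = 85/4 = 21.25.

21.25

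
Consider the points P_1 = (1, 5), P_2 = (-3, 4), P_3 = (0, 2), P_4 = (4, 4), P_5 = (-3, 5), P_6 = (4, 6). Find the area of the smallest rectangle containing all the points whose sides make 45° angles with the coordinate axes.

In coordinates u = x + y, v = x − y the rectangle is axis-aligned; the map (x,y)→(u,v) scales areas by 2.
u-values: 6, 1, 2, 8, 2, 10; range = 10 − 1 = 9.
v-values: -4, -7, -2, 0, -8, -2; range = 0 − (-8) = 8.
Area = (9 × 8) / 2 = 36.

36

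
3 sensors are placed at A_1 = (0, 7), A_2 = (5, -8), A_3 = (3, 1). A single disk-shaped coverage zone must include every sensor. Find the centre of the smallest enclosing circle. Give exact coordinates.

(2.5, -0.5)

Side lengths²: A_1A_2² = 250, A_1A_3² = 45, A_2A_3² = 85.
Since A_1A_2² = 250 ≥ 85 + 45 = 130, the angle opposite A_1A_2 is not acute, so the smallest enclosing circle has A_1A_2 as diameter.
Centre = midpoint of A_1A_2 = (2.5, -0.5), r² = 250/4 = 62.5.
Centre = (2.5, -0.5).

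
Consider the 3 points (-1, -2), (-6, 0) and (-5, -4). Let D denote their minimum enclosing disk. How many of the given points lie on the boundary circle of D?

Call the three points A, B, C in the order given.
Side lengths²: AB² = 29, AC² = 20, BC² = 17.
Since AB² = 29 < 20 + 17 = 37, the triangle is acute, so the smallest enclosing circle is the circumcircle.
Circumcentre = (-67/18, -14/9), r² = 2465/324.
The points at distance exactly r from the centre are (-1, -2), (-6, 0), (-5, -4) — 3 points.

3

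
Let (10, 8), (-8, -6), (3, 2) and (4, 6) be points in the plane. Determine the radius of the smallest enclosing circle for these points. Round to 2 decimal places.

A smallest enclosing disk is always determined by at most three of the input points on its boundary.
The farthest pair is (10, 8)–(-8, -6) with squared distance 520. The circle on this segment as diameter has centre (1, 1) and r² = 520/4 = 130.
Check (3, 2): distance² to centre = 5 ≤ 130, so it lies inside.
All remaining points lie in this disk, and no smaller disk contains both endpoints, so this is the minimum enclosing circle.
r = √130 ≈ 11.40.

11.40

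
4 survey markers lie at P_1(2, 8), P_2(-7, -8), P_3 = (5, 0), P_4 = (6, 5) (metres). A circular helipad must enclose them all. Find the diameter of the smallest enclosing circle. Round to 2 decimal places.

The minimum enclosing circle of a finite set is fixed by two of the points (as a diameter) or three (as a circumcircle).
The minimum enclosing circle is determined by three boundary points: P_1, P_2, P_4.
Their circumcentre is (-19/14, -9/14) with r² = 8425/98.
The farthest remaining point P_3 is at distance² 4001/98 ≤ 8425/98.
Diameter = 2r = 2√(8425/98) ≈ 18.54.

18.54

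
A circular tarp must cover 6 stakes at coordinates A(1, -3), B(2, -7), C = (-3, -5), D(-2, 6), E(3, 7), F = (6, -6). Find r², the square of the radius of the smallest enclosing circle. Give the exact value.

52

A smallest enclosing disk is always determined by at most three of the input points on its boundary.
The farthest pair is D–F with squared distance 208. The circle on this segment as diameter has centre (2, 0) and r² = 208/4 = 52.
Check A: distance² to centre = 10 ≤ 52, so it lies inside.
All remaining points lie in this disk, and no smaller disk contains both endpoints, so this is the minimum enclosing circle.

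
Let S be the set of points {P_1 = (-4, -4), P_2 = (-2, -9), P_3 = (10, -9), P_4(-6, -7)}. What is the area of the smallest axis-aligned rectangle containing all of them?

x ranges over [-6, 10], width 16.
y ranges over [-9, -4], height 5.
Area = 16 × 5 = 80.

80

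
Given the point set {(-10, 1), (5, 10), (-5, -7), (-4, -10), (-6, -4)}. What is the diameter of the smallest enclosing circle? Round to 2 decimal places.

By Welzl's lemma the MEC is supported by two points (diametrically opposite) or three points (on a circumcircle).
The farthest pair is (5, 10)–(-4, -10) with squared distance 481. The circle on this segment as diameter has centre (0.5, 0) and r² = 481/4 = 120.25.
Check (-10, 1): distance² to centre = 111.25 ≤ 120.25, so it lies inside.
All remaining points lie in this disk, and no smaller disk contains both endpoints, so this is the minimum enclosing circle.
Diameter = 2r = 2√(120.25) ≈ 21.93.

21.93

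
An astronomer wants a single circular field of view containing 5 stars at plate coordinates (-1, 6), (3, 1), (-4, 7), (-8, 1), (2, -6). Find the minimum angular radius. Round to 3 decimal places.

7.159

A smallest enclosing disk is always determined by at most three of the input points on its boundary.
The farthest pair is (-4, 7)–(2, -6) with squared distance 205. The circle on this segment as diameter has centre (-1, 0.5) and r² = 205/4 = 51.25.
Check (-1, 6): distance² to centre = 30.25 ≤ 51.25, so it lies inside.
All remaining points lie in this disk, and no smaller disk contains both endpoints, so this is the minimum enclosing circle.
r = √(51.25) ≈ 7.159.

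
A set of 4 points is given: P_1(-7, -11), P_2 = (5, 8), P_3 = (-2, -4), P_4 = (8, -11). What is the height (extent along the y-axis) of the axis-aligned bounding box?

19

max y = 8, min y = -11, so height = 19.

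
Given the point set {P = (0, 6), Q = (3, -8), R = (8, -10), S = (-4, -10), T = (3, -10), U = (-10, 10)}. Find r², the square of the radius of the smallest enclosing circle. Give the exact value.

181

A smallest enclosing disk is always determined by at most three of the input points on its boundary.
The farthest pair is R–U with squared distance 724. The circle on this segment as diameter has centre (-1, 0) and r² = 724/4 = 181.
Check P: distance² to centre = 37 ≤ 181, so it lies inside.
All remaining points lie in this disk, and no smaller disk contains both endpoints, so this is the minimum enclosing circle.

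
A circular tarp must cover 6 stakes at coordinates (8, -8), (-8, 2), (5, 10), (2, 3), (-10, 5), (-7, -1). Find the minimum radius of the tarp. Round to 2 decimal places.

11.24

The minimum enclosing circle of a finite set is fixed by two of the points (as a diameter) or three (as a circumcircle).
The minimum enclosing circle is determined by three boundary points: (8, -8), (5, 10), (-10, 5).
Their circumcentre is (1/38, -3/38) with r² = 91205/722.
The farthest remaining point (-8, 2) is at distance² 49633/722 ≤ 91205/722.
r = √(91205/722) ≈ 11.24.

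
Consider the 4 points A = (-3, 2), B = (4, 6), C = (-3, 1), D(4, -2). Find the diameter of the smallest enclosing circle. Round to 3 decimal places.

The minimum enclosing circle is determined by three boundary points: B, C, D.
Their circumcentre is (11/7, 2) with r² = 1073/49.
The farthest remaining point A is at distance² 1024/49 ≤ 1073/49.
Diameter = 2r = 2√(1073/49) ≈ 9.359.

9.359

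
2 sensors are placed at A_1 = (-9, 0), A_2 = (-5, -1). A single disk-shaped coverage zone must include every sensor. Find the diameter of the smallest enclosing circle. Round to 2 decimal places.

4.12

The smallest circle enclosing two points has them as diameter endpoints.
Centre = midpoint = (-7, -0.5); r² = |A_1A_2|²/4 = 17/4 = 4.25.
Diameter = 2r = 2√(4.25) ≈ 4.12.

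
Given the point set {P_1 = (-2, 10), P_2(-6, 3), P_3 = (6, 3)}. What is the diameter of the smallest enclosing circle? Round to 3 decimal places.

12.243

Side lengths²: P_1P_2² = 65, P_1P_3² = 113, P_2P_3² = 144.
Since P_2P_3² = 144 < 113 + 65 = 178, the triangle is acute, so the smallest enclosing circle is the circumcircle.
Circumcentre = (0, 59/14), r² = 7345/196.
Diameter = 2r = 2√(7345/196) ≈ 12.243.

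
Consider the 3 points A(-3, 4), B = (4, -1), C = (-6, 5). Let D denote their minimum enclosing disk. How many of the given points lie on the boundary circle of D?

Side lengths²: AB² = 74, AC² = 10, BC² = 136.
Since BC² = 136 ≥ 74 + 10 = 84, the angle opposite BC is not acute, so the smallest enclosing circle has BC as diameter.
Centre = midpoint of BC = (-1, 2), r² = 136/4 = 34.
The points at distance exactly r from the centre are B, C — 2 points.

2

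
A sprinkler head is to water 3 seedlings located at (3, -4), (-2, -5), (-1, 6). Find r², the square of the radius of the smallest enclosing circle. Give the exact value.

Call the three points A, B, C in the order given.
Side lengths²: AB² = 26, AC² = 116, BC² = 122.
Since BC² = 122 < 116 + 26 = 142, the triangle is acute, so the smallest enclosing circle is the circumcircle.
Circumcentre = (-13/27, 11/27), r² = 22997/729.

22997/729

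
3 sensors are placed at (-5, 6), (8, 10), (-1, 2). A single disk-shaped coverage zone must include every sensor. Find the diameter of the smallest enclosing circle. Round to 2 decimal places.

13.60

Call the three points A, B, C in the order given.
Side lengths²: AB² = 185, AC² = 32, BC² = 145.
Since AB² = 185 ≥ 145 + 32 = 177, the angle opposite AB is not acute, so the smallest enclosing circle has AB as diameter.
Centre = midpoint of AB = (1.5, 8), r² = 185/4 = 46.25.
Diameter = 2r = 2√(46.25) ≈ 13.60.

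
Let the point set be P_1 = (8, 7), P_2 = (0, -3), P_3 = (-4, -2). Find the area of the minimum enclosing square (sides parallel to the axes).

The bounding box has width 12 and height 10.
An axis-aligned square enclosing the set must have side ≥ max(width, height).
So the minimum side is max(12, 10) = 12.
Area = 12² = 144.

144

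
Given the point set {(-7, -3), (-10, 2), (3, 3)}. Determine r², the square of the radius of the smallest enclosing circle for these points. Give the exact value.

42.5

Call the three points A, B, C in the order given.
Side lengths²: AB² = 34, AC² = 136, BC² = 170.
Since BC² = 170 ≥ 136 + 34 = 170, the angle opposite BC is not acute, so the smallest enclosing circle has BC as diameter.
Centre = midpoint of BC = (-3.5, 2.5), r² = 170/4 = 42.5.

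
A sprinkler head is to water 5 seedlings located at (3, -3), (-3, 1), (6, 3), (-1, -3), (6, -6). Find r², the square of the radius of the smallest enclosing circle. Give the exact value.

5525/162

The minimum enclosing circle of a finite set is fixed by two of the points (as a diameter) or three (as a circumcircle).
The minimum enclosing circle is determined by three boundary points: (-3, 1), (6, 3), (6, -6).
Their circumcentre is (41/18, -1.5) with r² = 5525/162.
The farthest remaining point (-1, -3) is at distance² 2105/162 ≤ 5525/162.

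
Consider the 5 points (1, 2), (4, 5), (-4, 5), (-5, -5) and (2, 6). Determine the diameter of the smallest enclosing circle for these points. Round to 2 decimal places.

A smallest enclosing disk is always determined by at most three of the input points on its boundary.
The farthest pair is (4, 5)–(-5, -5) with squared distance 181. The circle on this segment as diameter has centre (-0.5, 0) and r² = 181/4 = 45.25.
Check (1, 2): distance² to centre = 6.25 ≤ 45.25, so it lies inside.
All remaining points lie in this disk, and no smaller disk contains both endpoints, so this is the minimum enclosing circle.
Diameter = 2r = 2√(45.25) ≈ 13.45.

13.45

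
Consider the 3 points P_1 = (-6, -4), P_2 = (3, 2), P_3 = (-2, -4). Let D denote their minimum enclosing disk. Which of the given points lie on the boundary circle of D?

Side lengths²: P_1P_2² = 117, P_1P_3² = 16, P_2P_3² = 61.
Since P_1P_2² = 117 ≥ 61 + 16 = 77, the angle opposite P_1P_2 is not acute, so the smallest enclosing circle has P_1P_2 as diameter.
Centre = midpoint of P_1P_2 = (-1.5, -1), r² = 117/4 = 29.25.
The points at distance exactly r from the centre are P_1, P_2 — 2 points.

P_1, P_2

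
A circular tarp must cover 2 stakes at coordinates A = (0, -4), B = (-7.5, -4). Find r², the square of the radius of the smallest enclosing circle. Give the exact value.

The smallest circle enclosing two points has them as diameter endpoints.
Centre = midpoint = (-3.75, -4); r² = |AB|²/4 = 56.25/4 = 14.0625.

14.0625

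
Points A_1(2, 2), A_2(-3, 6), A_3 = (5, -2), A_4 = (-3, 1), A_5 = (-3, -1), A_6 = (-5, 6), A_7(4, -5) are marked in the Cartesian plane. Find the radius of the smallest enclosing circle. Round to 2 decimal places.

7.11

The farthest pair is A_6–A_7 with squared distance 202. The circle on this segment as diameter has centre (-0.5, 0.5) and r² = 202/4 = 50.5.
Check A_1: distance² to centre = 8.5 ≤ 50.5, so it lies inside.
All remaining points lie in this disk, and no smaller disk contains both endpoints, so this is the minimum enclosing circle.
r = √(50.5) ≈ 7.11.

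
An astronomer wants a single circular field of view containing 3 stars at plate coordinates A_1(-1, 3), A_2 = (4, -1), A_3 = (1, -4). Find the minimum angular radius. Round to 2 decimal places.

3.66

Side lengths²: A_1A_2² = 41, A_1A_3² = 53, A_2A_3² = 18.
Since A_1A_3² = 53 < 41 + 18 = 59, the triangle is acute, so the smallest enclosing circle is the circumcircle.
Circumcentre = (7/18, -7/18), r² = 2173/162.
r = √(2173/162) ≈ 3.66.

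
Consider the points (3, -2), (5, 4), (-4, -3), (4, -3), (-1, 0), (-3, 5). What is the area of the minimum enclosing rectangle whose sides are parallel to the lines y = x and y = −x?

In coordinates u = x + y, v = x − y the rectangle is axis-aligned; the map (x,y)→(u,v) scales areas by 2.
u-values: 1, 9, -7, 1, -1, 2; range = 9 − (-7) = 16.
v-values: 5, 1, -1, 7, -1, -8; range = 7 − (-8) = 15.
Area = (16 × 15) / 2 = 120.

120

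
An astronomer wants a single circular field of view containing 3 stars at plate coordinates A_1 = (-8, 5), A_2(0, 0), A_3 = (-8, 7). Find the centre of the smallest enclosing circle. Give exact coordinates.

Side lengths²: A_1A_2² = 89, A_1A_3² = 4, A_2A_3² = 113.
Since A_2A_3² = 113 ≥ 89 + 4 = 93, the angle opposite A_2A_3 is not acute, so the smallest enclosing circle has A_2A_3 as diameter.
Centre = midpoint of A_2A_3 = (-4, 3.5), r² = 113/4 = 28.25.
Centre = (-4, 3.5).

(-4, 3.5)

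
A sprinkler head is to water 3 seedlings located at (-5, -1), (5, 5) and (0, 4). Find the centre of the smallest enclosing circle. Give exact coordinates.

(0, 2)

Call the three points A, B, C in the order given.
Side lengths²: AB² = 136, AC² = 50, BC² = 26.
Since AB² = 136 ≥ 50 + 26 = 76, the angle opposite AB is not acute, so the smallest enclosing circle has AB as diameter.
Centre = midpoint of AB = (0, 2), r² = 136/4 = 34.
Centre = (0, 2).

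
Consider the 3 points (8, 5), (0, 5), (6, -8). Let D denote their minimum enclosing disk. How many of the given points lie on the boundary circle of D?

Call the three points A, B, C in the order given.
Side lengths²: AB² = 64, AC² = 173, BC² = 205.
Since BC² = 205 < 173 + 64 = 237, the triangle is acute, so the smallest enclosing circle is the circumcircle.
Circumcentre = (4, -27/26), r² = 35465/676.
The points at distance exactly r from the centre are (8, 5), (0, 5), (6, -8) — 3 points.

3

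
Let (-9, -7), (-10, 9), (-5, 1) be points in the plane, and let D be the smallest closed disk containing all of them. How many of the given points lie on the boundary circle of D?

Call the three points A, B, C in the order given.
Side lengths²: AB² = 257, AC² = 80, BC² = 89.
Since AB² = 257 ≥ 89 + 80 = 169, the angle opposite AB is not acute, so the smallest enclosing circle has AB as diameter.
Centre = midpoint of AB = (-9.5, 1), r² = 257/4 = 64.25.
The points at distance exactly r from the centre are (-9, -7), (-10, 9) — 2 points.

2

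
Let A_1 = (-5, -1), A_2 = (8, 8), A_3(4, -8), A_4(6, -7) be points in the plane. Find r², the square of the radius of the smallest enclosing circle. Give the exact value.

A smallest enclosing disk is always determined by at most three of the input points on its boundary.
The minimum enclosing circle is determined by three boundary points: A_1, A_2, A_3.
Their circumcentre is (150/43, 27/43) with r² = 138125/1849.
The farthest remaining point A_4 is at distance² 119248/1849 ≤ 138125/1849.

138125/1849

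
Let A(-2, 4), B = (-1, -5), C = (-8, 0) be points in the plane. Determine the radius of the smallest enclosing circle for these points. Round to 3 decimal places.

4.842

Side lengths²: AB² = 82, AC² = 52, BC² = 74.
Since AB² = 82 < 74 + 52 = 126, the triangle is acute, so the smallest enclosing circle is the circumcircle.
Circumcentre = (-93/29, -20/29), r² = 19721/841.
r = √(19721/841) ≈ 4.842.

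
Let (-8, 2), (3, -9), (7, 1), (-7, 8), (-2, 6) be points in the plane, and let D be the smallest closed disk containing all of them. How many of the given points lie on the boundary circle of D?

2

By Welzl's lemma the MEC is supported by two points (diametrically opposite) or three points (on a circumcircle).
The farthest pair is (3, -9)–(-7, 8) with squared distance 389. The circle on this segment as diameter has centre (-2, -0.5) and r² = 389/4 = 97.25.
Check (-8, 2): distance² to centre = 42.25 ≤ 97.25, so it lies inside.
All remaining points lie in this disk, and no smaller disk contains both endpoints, so this is the minimum enclosing circle.
The points at distance exactly r from the centre are (3, -9), (-7, 8) — 2 points.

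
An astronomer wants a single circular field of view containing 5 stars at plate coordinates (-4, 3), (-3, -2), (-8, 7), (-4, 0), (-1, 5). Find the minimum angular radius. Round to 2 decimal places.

The minimum enclosing circle of a finite set is fixed by two of the points (as a diameter) or three (as a circumcircle).
The farthest pair is (-3, -2)–(-8, 7) with squared distance 106. The circle on this segment as diameter has centre (-5.5, 2.5) and r² = 106/4 = 26.5.
Check (-4, 3): distance² to centre = 2.5 ≤ 26.5, so it lies inside.
All remaining points lie in this disk, and no smaller disk contains both endpoints, so this is the minimum enclosing circle.
r = √(26.5) ≈ 5.15.

5.15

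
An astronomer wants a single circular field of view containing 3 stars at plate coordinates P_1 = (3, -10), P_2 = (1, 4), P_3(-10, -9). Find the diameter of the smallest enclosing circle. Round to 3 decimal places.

Side lengths²: P_1P_2² = 200, P_1P_3² = 170, P_2P_3² = 290.
Since P_2P_3² = 290 < 200 + 170 = 370, the triangle is acute, so the smallest enclosing circle is the circumcircle.
Circumcentre = (-55/18, -67/18), r² = 12325/162.
Diameter = 2r = 2√(12325/162) ≈ 17.445.

17.445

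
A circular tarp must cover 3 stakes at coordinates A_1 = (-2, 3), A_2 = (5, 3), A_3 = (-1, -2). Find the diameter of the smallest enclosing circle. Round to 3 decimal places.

7.965

Side lengths²: A_1A_2² = 49, A_1A_3² = 26, A_2A_3² = 61.
Since A_2A_3² = 61 < 49 + 26 = 75, the triangle is acute, so the smallest enclosing circle is the circumcircle.
Circumcentre = (1.5, 1.1), r² = 15.86.
Diameter = 2r = 2√(15.86) ≈ 7.965.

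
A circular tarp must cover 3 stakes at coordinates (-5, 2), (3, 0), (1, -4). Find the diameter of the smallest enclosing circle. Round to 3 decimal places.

Call the three points A, B, C in the order given.
Side lengths²: AB² = 68, AC² = 72, BC² = 20.
Since AC² = 72 < 68 + 20 = 88, the triangle is acute, so the smallest enclosing circle is the circumcircle.
Circumcentre = (-4/3, -1/3), r² = 170/9.
Diameter = 2r = 2√(170/9) ≈ 8.692.

8.692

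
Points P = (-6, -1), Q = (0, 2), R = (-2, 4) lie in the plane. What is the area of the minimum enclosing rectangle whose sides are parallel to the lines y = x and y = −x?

In coordinates u = x + y, v = x − y the rectangle is axis-aligned; the map (x,y)→(u,v) scales areas by 2.
u-values: -7, 2, 2; range = 2 − (-7) = 9.
v-values: -5, -2, -6; range = -2 − (-6) = 4.
Area = (9 × 4) / 2 = 18.

18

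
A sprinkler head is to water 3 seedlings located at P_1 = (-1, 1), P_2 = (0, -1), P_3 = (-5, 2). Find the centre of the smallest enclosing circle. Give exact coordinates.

(-2.5, 0.5)

Side lengths²: P_1P_2² = 5, P_1P_3² = 17, P_2P_3² = 34.
Since P_2P_3² = 34 ≥ 17 + 5 = 22, the angle opposite P_2P_3 is not acute, so the smallest enclosing circle has P_2P_3 as diameter.
Centre = midpoint of P_2P_3 = (-2.5, 0.5), r² = 34/4 = 8.5.
Centre = (-2.5, 0.5).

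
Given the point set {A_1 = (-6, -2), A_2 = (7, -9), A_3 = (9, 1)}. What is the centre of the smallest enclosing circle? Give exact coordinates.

Side lengths²: A_1A_2² = 218, A_1A_3² = 234, A_2A_3² = 104.
Since A_1A_3² = 234 < 218 + 104 = 322, the triangle is acute, so the smallest enclosing circle is the circumcircle.
Circumcentre = (47/24, -67/24), r² = 18421/288.
Centre = (47/24, -67/24).

(47/24, -67/24)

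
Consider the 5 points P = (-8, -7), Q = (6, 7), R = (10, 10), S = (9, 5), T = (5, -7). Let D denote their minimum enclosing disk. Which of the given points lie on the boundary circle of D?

P, R

The minimum enclosing circle of a finite set is fixed by two of the points (as a diameter) or three (as a circumcircle).
The farthest pair is P–R with squared distance 613. The circle on this segment as diameter has centre (1, 1.5) and r² = 613/4 = 153.25.
Check Q: distance² to centre = 55.25 ≤ 153.25, so it lies inside.
All remaining points lie in this disk, and no smaller disk contains both endpoints, so this is the minimum enclosing circle.
The points at distance exactly r from the centre are P, R — 2 points.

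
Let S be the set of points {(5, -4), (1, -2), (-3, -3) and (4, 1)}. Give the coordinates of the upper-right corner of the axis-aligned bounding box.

x-range [-3, 5], y-range [-4, 1].
The upper-right corner is (5, 1).

(5, 1)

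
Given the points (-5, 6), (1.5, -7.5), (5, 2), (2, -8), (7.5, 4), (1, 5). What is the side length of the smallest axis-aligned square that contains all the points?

The bounding box has width 12.5 and height 14.
An axis-aligned square enclosing the set must have side ≥ max(width, height).
So the minimum side is max(12.5, 14) = 14.

14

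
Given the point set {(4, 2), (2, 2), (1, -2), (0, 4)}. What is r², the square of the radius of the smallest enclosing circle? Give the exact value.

4625/484

The minimum enclosing circle of a finite set is fixed by two of the points (as a diameter) or three (as a circumcircle).
The minimum enclosing circle is determined by three boundary points: (4, 2), (1, -2), (0, 4).
Their circumcentre is (23/22, 12/11) with r² = 4625/484.
The farthest remaining point (2, 2) is at distance² 841/484 ≤ 4625/484.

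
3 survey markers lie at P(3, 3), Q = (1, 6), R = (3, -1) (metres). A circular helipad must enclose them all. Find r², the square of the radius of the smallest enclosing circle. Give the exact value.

13.25

Side lengths²: PQ² = 13, PR² = 16, QR² = 53.
Since QR² = 53 ≥ 16 + 13 = 29, the angle opposite QR is not acute, so the smallest enclosing circle has QR as diameter.
Centre = midpoint of QR = (2, 2.5), r² = 53/4 = 13.25.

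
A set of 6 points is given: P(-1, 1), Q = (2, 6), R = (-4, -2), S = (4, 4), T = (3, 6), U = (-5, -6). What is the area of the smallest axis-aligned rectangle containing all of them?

108

x ranges over [-5, 4], width 9.
y ranges over [-6, 6], height 12.
Area = 9 × 12 = 108.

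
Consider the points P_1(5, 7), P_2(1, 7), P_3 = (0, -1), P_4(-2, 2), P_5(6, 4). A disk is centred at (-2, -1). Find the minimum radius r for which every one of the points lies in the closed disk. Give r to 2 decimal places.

10.63

The required radius is the distance from (-2, -1) to the farthest point.
Squared distances: 113, 73, 4, 9, 89.
Maximum is 113, attained at P_1.
r = √113 ≈ 10.63.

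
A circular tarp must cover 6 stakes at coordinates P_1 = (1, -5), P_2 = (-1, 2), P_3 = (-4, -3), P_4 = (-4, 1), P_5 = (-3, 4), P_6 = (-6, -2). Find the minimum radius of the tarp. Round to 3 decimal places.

The minimum enclosing circle of a finite set is fixed by two of the points (as a diameter) or three (as a circumcircle).
The minimum enclosing circle is determined by three boundary points: P_1, P_5, P_6.
Their circumcentre is (-43/34, -21/34) with r² = 14065/578.
The farthest remaining point P_3 is at distance² 7605/578 ≤ 14065/578.
r = √(14065/578) ≈ 4.933.

4.933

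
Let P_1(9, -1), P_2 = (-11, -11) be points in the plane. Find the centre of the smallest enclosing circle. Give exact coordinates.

(-1, -6)

The smallest circle enclosing two points has them as diameter endpoints.
Centre = midpoint = (-1, -6); r² = |P_1P_2|²/4 = 500/4 = 125.
Centre = (-1, -6).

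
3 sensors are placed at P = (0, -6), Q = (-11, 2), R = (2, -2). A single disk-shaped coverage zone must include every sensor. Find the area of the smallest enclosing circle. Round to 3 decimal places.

Side lengths²: PQ² = 185, PR² = 20, QR² = 185.
Since QR² = 185 < 185 + 20 = 205, the triangle is acute, so the smallest enclosing circle is the circumcircle.
Circumcentre = (-29/6, -13/12), r² = 6845/144.
Area = π·r² = π·6845/144 ≈ 149.335.

149.335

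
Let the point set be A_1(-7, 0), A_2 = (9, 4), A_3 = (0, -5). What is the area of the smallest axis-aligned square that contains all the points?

256

The bounding box has width 16 and height 9.
An axis-aligned square enclosing the set must have side ≥ max(width, height).
So the minimum side is max(16, 9) = 16.
Area = 16² = 256.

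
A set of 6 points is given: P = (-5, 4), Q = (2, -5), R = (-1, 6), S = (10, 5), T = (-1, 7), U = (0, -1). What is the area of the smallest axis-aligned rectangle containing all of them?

180

x ranges over [-5, 10], width 15.
y ranges over [-5, 7], height 12.
Area = 15 × 12 = 180.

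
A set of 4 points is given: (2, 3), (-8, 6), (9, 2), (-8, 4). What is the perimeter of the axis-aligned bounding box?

Width = max x − min x = 9 − (-8) = 17.
Height = max y − min y = 6 − 2 = 4.
Perimeter = 2(17 + 4) = 42.

42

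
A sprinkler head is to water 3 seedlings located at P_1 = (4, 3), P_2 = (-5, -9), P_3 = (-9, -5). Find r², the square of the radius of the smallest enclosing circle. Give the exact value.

Side lengths²: P_1P_2² = 225, P_1P_3² = 233, P_2P_3² = 32.
Since P_1P_3² = 233 < 225 + 32 = 257, the triangle is acute, so the smallest enclosing circle is the circumcircle.
Circumcentre = (-27/14, -27/14), r² = 5825/98.

5825/98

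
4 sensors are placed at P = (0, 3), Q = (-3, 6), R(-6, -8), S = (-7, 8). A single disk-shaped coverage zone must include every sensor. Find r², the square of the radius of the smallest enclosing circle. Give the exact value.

64.25

The farthest pair is R–S with squared distance 257. The circle on this segment as diameter has centre (-6.5, 0) and r² = 257/4 = 64.25.
Check P: distance² to centre = 51.25 ≤ 64.25, so it lies inside.
All remaining points lie in this disk, and no smaller disk contains both endpoints, so this is the minimum enclosing circle.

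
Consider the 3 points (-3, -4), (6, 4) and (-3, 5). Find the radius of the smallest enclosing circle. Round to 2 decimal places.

6.06

Call the three points A, B, C in the order given.
Side lengths²: AB² = 145, AC² = 81, BC² = 82.
Since AB² = 145 < 82 + 81 = 163, the triangle is acute, so the smallest enclosing circle is the circumcircle.
Circumcentre = (19/18, 0.5), r² = 5945/162.
r = √(5945/162) ≈ 6.06.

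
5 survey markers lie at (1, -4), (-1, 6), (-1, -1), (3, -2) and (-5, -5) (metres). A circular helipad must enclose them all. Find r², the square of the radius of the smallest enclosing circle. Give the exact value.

By Welzl's lemma the MEC is supported by two points (diametrically opposite) or three points (on a circumcircle).
The minimum enclosing circle is determined by three boundary points: (-1, 6), (3, -2), (-5, -5).
Their circumcentre is (-46/19, 11/38) with r² = 50005/1444.
The farthest remaining point (1, -4) is at distance² 43469/1444 ≤ 50005/1444.

50005/1444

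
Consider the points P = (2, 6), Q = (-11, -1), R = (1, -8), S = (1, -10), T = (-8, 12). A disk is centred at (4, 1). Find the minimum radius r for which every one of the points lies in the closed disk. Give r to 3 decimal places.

The required radius is the distance from (4, 1) to the farthest point.
Squared distances: 29, 229, 90, 130, 265.
Maximum is 265, attained at T.
r = √265 ≈ 16.279.

16.279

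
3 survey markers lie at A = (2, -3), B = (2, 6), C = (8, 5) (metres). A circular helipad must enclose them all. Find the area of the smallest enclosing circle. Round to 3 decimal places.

80.721

Side lengths²: AB² = 81, AC² = 100, BC² = 37.
Since AC² = 100 < 81 + 37 = 118, the triangle is acute, so the smallest enclosing circle is the circumcircle.
Circumcentre = (13/3, 1.5), r² = 925/36.
Area = π·r² = π·925/36 ≈ 80.721.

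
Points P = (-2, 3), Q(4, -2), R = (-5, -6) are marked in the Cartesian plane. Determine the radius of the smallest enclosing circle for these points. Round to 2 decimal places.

Side lengths²: PQ² = 61, PR² = 90, QR² = 97.
Since QR² = 97 < 90 + 61 = 151, the triangle is acute, so the smallest enclosing circle is the circumcircle.
Circumcentre = (-59/46, -103/46), r² = 29585/1058.
r = √(29585/1058) ≈ 5.29.

5.29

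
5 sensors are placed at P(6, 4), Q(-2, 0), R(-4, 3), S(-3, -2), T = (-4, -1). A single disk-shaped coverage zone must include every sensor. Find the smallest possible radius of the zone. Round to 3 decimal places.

5.590

The minimum enclosing circle of a finite set is fixed by two of the points (as a diameter) or three (as a circumcircle).
The farthest pair is P–T with squared distance 125. The circle on this segment as diameter has centre (1, 1.5) and r² = 125/4 = 31.25.
Check Q: distance² to centre = 11.25 ≤ 31.25, so it lies inside.
All remaining points lie in this disk, and no smaller disk contains both endpoints, so this is the minimum enclosing circle.
r = √(31.25) ≈ 5.590.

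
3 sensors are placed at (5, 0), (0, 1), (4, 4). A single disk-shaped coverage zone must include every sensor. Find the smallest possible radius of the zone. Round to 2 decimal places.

2.77

Call the three points A, B, C in the order given.
Side lengths²: AB² = 26, AC² = 17, BC² = 25.
Since AB² = 26 < 25 + 17 = 42, the triangle is acute, so the smallest enclosing circle is the circumcircle.
Circumcentre = (103/38, 59/38), r² = 5525/722.
r = √(5525/722) ≈ 2.77.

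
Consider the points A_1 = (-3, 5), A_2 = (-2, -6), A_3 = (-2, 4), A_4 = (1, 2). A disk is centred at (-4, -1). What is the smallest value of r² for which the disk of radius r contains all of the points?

The required radius is the distance from (-4, -1) to the farthest point.
Squared distances: 37, 29, 29, 34.
Maximum is 37, attained at A_1.

37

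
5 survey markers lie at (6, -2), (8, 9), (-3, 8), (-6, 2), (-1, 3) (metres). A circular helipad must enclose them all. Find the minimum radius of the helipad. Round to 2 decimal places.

7.91

The minimum enclosing circle is determined by three boundary points: (6, -2), (8, 9), (-6, 2).
Their circumcentre is (1.5, 4.5) with r² = 62.5.
The farthest remaining point (-3, 8) is at distance² 32.5 ≤ 62.5.
r = √(62.5) ≈ 7.91.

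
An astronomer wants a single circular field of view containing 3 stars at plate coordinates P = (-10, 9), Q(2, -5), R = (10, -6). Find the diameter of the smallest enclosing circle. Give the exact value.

25

Side lengths²: PQ² = 340, PR² = 625, QR² = 65.
Since PR² = 625 ≥ 340 + 65 = 405, the angle opposite PR is not acute, so the smallest enclosing circle has PR as diameter.
Centre = midpoint of PR = (0, 1.5), r² = 625/4 = 156.25.
Diameter = 2r = 2√(156.25) = 25.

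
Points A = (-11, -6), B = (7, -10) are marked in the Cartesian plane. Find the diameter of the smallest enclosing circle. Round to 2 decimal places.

The smallest circle enclosing two points has them as diameter endpoints.
Centre = midpoint = (-2, -8); r² = |AB|²/4 = 340/4 = 85.
Diameter = 2r = 2√85 ≈ 18.44.

18.44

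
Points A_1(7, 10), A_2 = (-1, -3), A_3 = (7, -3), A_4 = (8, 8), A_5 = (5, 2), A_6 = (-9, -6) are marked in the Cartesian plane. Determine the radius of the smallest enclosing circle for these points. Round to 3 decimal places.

11.314

The minimum enclosing circle of a finite set is fixed by two of the points (as a diameter) or three (as a circumcircle).
The farthest pair is A_1–A_6 with squared distance 512. The circle on this segment as diameter has centre (-1, 2) and r² = 512/4 = 128.
Check A_2: distance² to centre = 25 ≤ 128, so it lies inside.
All remaining points lie in this disk, and no smaller disk contains both endpoints, so this is the minimum enclosing circle.
r = √128 ≈ 11.314.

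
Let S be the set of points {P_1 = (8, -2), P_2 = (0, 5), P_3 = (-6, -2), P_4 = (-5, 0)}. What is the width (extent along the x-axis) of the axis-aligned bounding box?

14

max x = 8, min x = -6, so width = 14.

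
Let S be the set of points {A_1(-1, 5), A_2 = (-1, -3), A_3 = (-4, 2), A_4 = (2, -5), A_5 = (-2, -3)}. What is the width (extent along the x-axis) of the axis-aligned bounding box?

6

max x = 2, min x = -4, so width = 6.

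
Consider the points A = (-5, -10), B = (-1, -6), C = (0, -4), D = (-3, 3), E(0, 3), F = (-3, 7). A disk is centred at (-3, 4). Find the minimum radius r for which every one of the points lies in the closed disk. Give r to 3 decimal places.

The required radius is the distance from (-3, 4) to the farthest point.
Squared distances: 200, 104, 73, 1, 10, 9.
Maximum is 200, attained at A.
r = √200 ≈ 14.142.

14.142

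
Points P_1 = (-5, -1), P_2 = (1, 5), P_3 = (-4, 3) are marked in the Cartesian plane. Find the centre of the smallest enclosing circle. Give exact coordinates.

Side lengths²: P_1P_2² = 72, P_1P_3² = 17, P_2P_3² = 29.
Since P_1P_2² = 72 ≥ 29 + 17 = 46, the angle opposite P_1P_2 is not acute, so the smallest enclosing circle has P_1P_2 as diameter.
Centre = midpoint of P_1P_2 = (-2, 2), r² = 72/4 = 18.
Centre = (-2, 2).

(-2, 2)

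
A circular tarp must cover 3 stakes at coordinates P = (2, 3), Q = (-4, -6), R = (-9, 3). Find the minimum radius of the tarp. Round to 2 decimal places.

Side lengths²: PQ² = 117, PR² = 121, QR² = 106.
Since PR² = 121 < 117 + 106 = 223, the triangle is acute, so the smallest enclosing circle is the circumcircle.
Circumcentre = (-3.5, 1/6), r² = 689/18.
r = √(689/18) ≈ 6.19.

6.19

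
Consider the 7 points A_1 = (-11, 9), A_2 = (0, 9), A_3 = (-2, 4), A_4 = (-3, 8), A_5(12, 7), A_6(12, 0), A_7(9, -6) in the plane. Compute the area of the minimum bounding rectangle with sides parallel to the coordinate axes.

x ranges over [-11, 12], width 23.
y ranges over [-6, 9], height 15.
Area = 23 × 15 = 345.

345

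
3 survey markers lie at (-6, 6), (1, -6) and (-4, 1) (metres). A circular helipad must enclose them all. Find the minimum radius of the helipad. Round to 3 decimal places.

6.946

Call the three points A, B, C in the order given.
Side lengths²: AB² = 193, AC² = 29, BC² = 74.
Since AB² = 193 ≥ 74 + 29 = 103, the angle opposite AB is not acute, so the smallest enclosing circle has AB as diameter.
Centre = midpoint of AB = (-2.5, 0), r² = 193/4 = 48.25.
r = √(48.25) ≈ 6.946.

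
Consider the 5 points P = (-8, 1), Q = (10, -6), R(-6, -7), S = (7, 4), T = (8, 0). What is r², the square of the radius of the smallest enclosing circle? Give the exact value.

93.25

By Welzl's lemma the MEC is supported by two points (diametrically opposite) or three points (on a circumcircle).
The farthest pair is P–Q with squared distance 373. The circle on this segment as diameter has centre (1, -2.5) and r² = 373/4 = 93.25.
Check R: distance² to centre = 69.25 ≤ 93.25, so it lies inside.
All remaining points lie in this disk, and no smaller disk contains both endpoints, so this is the minimum enclosing circle.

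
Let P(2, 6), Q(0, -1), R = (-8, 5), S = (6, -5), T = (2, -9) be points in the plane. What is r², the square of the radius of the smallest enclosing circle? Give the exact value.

The minimum enclosing circle is determined by three boundary points: R, S, T.
Their circumcentre is (-11/6, -7/6) with r² = 1369/18.
The farthest remaining point P is at distance² 1189/18 ≤ 1369/18.

1369/18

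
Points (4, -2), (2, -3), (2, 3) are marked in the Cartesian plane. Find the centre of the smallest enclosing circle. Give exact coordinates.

(2, 0)

Call the three points A, B, C in the order given.
Side lengths²: AB² = 5, AC² = 29, BC² = 36.
Since BC² = 36 ≥ 29 + 5 = 34, the angle opposite BC is not acute, so the smallest enclosing circle has BC as diameter.
Centre = midpoint of BC = (2, 0), r² = 36/4 = 9.
Centre = (2, 0).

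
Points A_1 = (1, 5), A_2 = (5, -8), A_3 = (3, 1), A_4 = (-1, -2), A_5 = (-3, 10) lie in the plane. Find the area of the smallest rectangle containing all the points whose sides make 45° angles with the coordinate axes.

130

In coordinates u = x + y, v = x − y the rectangle is axis-aligned; the map (x,y)→(u,v) scales areas by 2.
u-values: 6, -3, 4, -3, 7; range = 7 − (-3) = 10.
v-values: -4, 13, 2, 1, -13; range = 13 − (-13) = 26.
Area = (10 × 26) / 2 = 130.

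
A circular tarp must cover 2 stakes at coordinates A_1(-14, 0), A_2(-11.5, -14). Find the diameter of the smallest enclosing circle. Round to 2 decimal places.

14.22

The smallest circle enclosing two points has them as diameter endpoints.
Centre = midpoint = (-12.75, -7); r² = |A_1A_2|²/4 = 202.25/4 = 50.5625.
Diameter = 2r = 2√(50.5625) ≈ 14.22.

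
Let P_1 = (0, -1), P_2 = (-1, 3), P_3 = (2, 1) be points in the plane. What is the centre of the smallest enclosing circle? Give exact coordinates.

Side lengths²: P_1P_2² = 17, P_1P_3² = 8, P_2P_3² = 13.
Since P_1P_2² = 17 < 13 + 8 = 21, the triangle is acute, so the smallest enclosing circle is the circumcircle.
Circumcentre = (-0.1, 1.1), r² = 4.42.
Centre = (-0.1, 1.1).

(-0.1, 1.1)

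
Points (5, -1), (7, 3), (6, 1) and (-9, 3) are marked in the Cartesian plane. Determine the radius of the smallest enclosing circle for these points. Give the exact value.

8

The farthest pair is (7, 3)–(-9, 3) with squared distance 256. The circle on this segment as diameter has centre (-1, 3) and r² = 256/4 = 64.
Check (5, -1): distance² to centre = 52 ≤ 64, so it lies inside.
All remaining points lie in this disk, and no smaller disk contains both endpoints, so this is the minimum enclosing circle.
r = √64 = 8.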